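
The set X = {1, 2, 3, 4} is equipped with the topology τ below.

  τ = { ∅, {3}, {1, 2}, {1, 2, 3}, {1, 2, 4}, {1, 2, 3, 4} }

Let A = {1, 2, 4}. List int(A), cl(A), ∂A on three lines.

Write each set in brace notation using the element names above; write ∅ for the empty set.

int(A) = {1, 2, 4}
cl(A)  = {1, 2, 4}
∂A     = ∅

interior: largest open inside A is {1, 2, 4} (from ∅, {1, 2}, {1, 2, 4})
cl via duality: int({3}) = {3}, so X∖{3} = {1, 2, 4}
cl∖int = ∅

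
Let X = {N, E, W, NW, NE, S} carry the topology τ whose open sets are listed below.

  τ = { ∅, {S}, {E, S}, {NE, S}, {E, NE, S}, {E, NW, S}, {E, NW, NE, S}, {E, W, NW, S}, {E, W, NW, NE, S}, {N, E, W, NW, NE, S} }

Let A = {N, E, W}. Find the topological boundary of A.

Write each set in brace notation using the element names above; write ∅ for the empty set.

{N, E, W, NW}

opens ⊆ A: ∅; union → int = ∅
complement {NW, NE, S}; its interior {NE, S}; cl(A) = X∖{NE, S} = {N, E, W, NW}
boundary = {N, E, W, NW} ∖ ∅ = {N, E, W, NW}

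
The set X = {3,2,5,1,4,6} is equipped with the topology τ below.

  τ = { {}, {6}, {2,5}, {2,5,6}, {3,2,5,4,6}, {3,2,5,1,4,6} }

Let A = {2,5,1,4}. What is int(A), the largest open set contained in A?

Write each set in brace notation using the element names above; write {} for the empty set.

{2,5}

open subsets of A: {}, {2,5}; so int(A) = {2,5}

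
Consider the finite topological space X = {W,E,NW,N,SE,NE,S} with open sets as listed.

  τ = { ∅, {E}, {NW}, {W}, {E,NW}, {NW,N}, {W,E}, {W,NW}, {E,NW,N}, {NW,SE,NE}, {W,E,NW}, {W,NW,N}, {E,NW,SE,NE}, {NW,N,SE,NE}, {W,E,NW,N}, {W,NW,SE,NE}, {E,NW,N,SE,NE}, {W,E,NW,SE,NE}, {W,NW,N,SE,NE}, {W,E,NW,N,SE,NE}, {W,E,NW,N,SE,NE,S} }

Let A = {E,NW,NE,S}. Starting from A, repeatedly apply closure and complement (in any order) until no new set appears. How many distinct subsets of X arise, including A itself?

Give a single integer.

complement {W,N,SE}; its interior {W}; cl(A) = X∖{W} = {E,NW,N,SE,NE,S}
With k = closure, c = complement:
  1. A     = {E,NW,NE,S}
  2. kA    = {E,NW,N,SE,NE,S}
  3. cA    = {W,N,SE}
  4. ckA   = {W}
  5. kcA   = {W,N,SE,NE,S}
  6. kckA  = {W,S}
  7. ckcA  = {E,NW}
  8. ckckA = {E,NW,N,SE,NE}
k, c of each give nothing new

8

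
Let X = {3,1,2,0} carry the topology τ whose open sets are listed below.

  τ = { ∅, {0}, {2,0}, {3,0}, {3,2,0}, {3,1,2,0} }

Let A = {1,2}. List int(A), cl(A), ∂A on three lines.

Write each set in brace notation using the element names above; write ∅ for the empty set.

int(A) = ∅
cl(A)  = {1,2}
∂A     = {1,2}

open subsets of A: ∅; so int(A) = ∅
closure: X∖int(X∖A) = X∖{3,0} = {1,2}
∂A = {1,2} minus ∅ = {1,2}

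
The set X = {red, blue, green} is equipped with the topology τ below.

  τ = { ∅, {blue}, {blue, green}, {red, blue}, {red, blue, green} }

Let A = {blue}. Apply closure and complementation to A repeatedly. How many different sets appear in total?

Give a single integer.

4

complement {red, green}; its interior ∅; cl(A) = X∖∅ = {red, blue, green}
With k = closure, c = complement:
  1. A     = {blue}
  2. kA    = {red, blue, green}
  3. cA    = {red, green}
  4. ckA   = ∅
k, c of each give nothing new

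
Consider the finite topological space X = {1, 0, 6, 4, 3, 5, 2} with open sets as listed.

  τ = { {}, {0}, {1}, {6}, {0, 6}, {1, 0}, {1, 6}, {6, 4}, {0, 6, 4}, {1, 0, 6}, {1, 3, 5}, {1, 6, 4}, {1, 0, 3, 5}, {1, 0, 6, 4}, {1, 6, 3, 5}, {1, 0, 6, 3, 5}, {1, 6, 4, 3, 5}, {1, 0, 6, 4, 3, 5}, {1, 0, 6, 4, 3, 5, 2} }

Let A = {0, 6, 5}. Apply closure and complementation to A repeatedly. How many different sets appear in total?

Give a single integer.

10

cl via duality: int({1, 4, 3, 2}) = {1}, so X∖{1} = {0, 6, 4, 3, 5, 2}
Write k for closure, c for complement:
  1. A     = {0, 6, 5}
  2. kA    = {0, 6, 4, 3, 5, 2}
  3. cA    = {1, 4, 3, 2}
  4. ckA   = {1}
  5. kcA   = {1, 4, 3, 5, 2}
  6. kckA  = {1, 3, 5, 2}
  7. ckcA  = {0, 6}
  8. ckckA = {0, 6, 4}
  9. kckcA = {0, 6, 4, 2}
  10. ckckcA = {1, 3, 5}
applying k or c yields no new set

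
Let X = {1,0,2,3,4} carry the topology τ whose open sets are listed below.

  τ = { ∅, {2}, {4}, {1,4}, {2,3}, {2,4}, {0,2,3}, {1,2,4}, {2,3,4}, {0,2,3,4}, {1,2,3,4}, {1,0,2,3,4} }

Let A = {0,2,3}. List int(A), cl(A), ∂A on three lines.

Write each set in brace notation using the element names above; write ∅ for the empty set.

interior: largest open inside A is {0,2,3} (from ∅, {2}, {2,3}, {0,2,3})
cl via duality: int({1,4}) = {1,4}, so X∖{1,4} = {0,2,3}
cl∖int = ∅

int(A) = {0,2,3}
cl(A)  = {0,2,3}
∂A     = ∅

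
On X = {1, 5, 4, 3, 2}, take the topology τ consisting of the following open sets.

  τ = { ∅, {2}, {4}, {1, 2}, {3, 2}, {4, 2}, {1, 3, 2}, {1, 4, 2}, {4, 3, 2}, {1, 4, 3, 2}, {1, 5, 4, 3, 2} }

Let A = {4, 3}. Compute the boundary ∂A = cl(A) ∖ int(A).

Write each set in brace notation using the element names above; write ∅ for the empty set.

open subsets of A: ∅, {4}; so int(A) = {4}
closure: X∖int(X∖A) = X∖{1, 2} = {5, 4, 3}
∂A = {5, 4, 3} minus {4} = {5, 3}

{5, 3}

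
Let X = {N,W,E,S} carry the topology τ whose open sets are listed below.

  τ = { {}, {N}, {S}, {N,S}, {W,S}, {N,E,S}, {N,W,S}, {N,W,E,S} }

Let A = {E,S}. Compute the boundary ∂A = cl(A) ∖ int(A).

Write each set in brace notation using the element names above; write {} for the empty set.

interior: largest open inside A is {S} (from {}, {S})
cl via duality: int({N,W}) = {N}, so X∖{N} = {W,E,S}
cl∖int = {W,E}

{W,E}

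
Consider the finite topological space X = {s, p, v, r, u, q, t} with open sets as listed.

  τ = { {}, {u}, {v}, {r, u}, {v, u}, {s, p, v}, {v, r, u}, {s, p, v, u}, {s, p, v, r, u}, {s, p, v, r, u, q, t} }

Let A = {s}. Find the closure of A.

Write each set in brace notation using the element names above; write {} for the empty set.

X∖A={p, v, r, u, q, t}, int(X∖A)={v, r, u}, hence cl(A)={s, p, q, t}

{s, p, q, t}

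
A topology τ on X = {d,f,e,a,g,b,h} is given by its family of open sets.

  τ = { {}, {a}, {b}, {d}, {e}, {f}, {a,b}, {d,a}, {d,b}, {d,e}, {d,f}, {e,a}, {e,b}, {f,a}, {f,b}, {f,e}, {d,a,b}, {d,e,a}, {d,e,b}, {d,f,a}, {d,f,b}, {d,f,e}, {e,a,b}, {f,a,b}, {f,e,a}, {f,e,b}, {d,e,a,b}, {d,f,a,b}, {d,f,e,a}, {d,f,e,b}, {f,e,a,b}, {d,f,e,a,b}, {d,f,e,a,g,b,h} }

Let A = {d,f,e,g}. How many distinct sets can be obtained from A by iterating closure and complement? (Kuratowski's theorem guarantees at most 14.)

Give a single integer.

X∖A={a,b,h}, int(X∖A)={a,b}, hence cl(A)={d,f,e,g,h}
Orbit (k=closure, c=complement):
  1. A     = {d,f,e,g}
  2. kA    = {d,f,e,g,h}
  3. cA    = {a,b,h}
  4. ckA   = {a,b}
  5. kcA   = {a,g,b,h}
  6. ckcA  = {d,f,e}
(closed under both — stop)

6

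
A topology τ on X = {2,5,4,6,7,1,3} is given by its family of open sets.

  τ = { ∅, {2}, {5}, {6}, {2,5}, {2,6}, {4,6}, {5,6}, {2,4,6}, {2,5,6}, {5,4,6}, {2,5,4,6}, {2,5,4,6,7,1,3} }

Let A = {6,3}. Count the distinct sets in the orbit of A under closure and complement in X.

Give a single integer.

closure: X∖int(X∖A) = X∖{2,5} = {4,6,7,1,3}
Let k=closure and c=complement:
  1. A     = {6,3}
  2. kA    = {4,6,7,1,3}
  3. cA    = {2,5,4,7,1}
  4. ckA   = {2,5}
  5. kcA   = {2,5,4,7,1,3}
  6. kckA  = {2,5,7,1,3}
  7. ckcA  = {6}
  8. ckckA = {4,6}
— saturated at 8

8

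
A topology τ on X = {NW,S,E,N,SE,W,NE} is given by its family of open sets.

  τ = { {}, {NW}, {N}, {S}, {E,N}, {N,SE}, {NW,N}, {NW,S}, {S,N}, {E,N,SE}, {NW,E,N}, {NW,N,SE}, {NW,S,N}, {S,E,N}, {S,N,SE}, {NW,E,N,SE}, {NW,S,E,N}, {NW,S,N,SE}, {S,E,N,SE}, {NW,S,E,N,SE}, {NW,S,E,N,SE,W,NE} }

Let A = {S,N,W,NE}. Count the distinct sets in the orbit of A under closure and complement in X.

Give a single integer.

8

X∖A={NW,E,SE}, int(X∖A)={NW}, hence cl(A)={S,E,N,SE,W,NE}
Orbit (k=closure, c=complement):
  1. A     = {S,N,W,NE}
  2. kA    = {S,E,N,SE,W,NE}
  3. cA    = {NW,E,SE}
  4. ckA   = {NW}
  5. kcA   = {NW,E,SE,W,NE}
  6. kckA  = {NW,W,NE}
  7. ckcA  = {S,N}
  8. ckckA = {S,E,N,SE}
(closed under both — stop)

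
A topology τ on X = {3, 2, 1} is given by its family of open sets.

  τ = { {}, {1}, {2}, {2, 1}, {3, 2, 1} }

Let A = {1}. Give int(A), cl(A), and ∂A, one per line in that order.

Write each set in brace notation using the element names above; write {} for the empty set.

opens ⊆ A: {}, {1}; union → int = {1}
complement {3, 2}; its interior {2}; cl(A) = X∖{2} = {3, 1}
boundary = {3, 1} ∖ {1} = {3}

int(A) = {1}
cl(A)  = {3, 1}
∂A     = {3}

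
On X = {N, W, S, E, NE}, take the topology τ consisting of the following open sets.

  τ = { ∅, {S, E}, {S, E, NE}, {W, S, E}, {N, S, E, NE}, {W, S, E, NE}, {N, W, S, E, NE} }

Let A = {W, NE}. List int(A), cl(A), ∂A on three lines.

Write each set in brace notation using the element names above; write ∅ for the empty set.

opens ⊆ A: ∅; union → int = ∅
complement {N, S, E}; its interior {S, E}; cl(A) = X∖{S, E} = {N, W, NE}
boundary = {N, W, NE} ∖ ∅ = {N, W, NE}

int(A) = ∅
cl(A)  = {N, W, NE}
∂A     = {N, W, NE}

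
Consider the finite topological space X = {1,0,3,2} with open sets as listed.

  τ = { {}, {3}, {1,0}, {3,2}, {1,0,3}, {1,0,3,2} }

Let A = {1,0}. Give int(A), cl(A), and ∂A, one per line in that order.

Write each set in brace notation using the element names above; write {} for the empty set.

int(A) = {1,0}
cl(A)  = {1,0}
∂A     = {}

open subsets of A: {}, {1,0}; so int(A) = {1,0}
closure: X∖int(X∖A) = X∖{3,2} = {1,0}
∂A = {1,0} minus {1,0} = {}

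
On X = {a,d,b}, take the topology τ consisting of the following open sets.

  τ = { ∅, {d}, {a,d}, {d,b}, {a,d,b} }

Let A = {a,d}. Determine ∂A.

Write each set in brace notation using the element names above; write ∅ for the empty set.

{b}

opens ⊆ A: ∅, {d}, {a,d}; union → int = {a,d}
complement {b}; its interior ∅; cl(A) = X∖∅ = {a,d,b}
boundary = {a,d,b} ∖ {a,d} = {b}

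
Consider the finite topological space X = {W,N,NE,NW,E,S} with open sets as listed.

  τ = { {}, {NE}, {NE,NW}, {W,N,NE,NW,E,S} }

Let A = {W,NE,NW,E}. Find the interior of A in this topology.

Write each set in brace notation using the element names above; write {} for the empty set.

{NE,NW}

U open, U⊆A: {}, {NE}, {NE,NW}. int(A) = ⋃ = {NE,NW}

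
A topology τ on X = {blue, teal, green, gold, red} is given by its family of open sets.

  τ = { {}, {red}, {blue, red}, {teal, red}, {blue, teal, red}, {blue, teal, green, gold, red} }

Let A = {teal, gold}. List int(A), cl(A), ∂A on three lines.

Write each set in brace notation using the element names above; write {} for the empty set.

int(A) = {}
cl(A)  = {teal, green, gold}
∂A     = {teal, green, gold}

open subsets of A: {}; so int(A) = {}
closure: X∖int(X∖A) = X∖{blue, red} = {teal, green, gold}
∂A = {teal, green, gold} minus {} = {teal, green, gold}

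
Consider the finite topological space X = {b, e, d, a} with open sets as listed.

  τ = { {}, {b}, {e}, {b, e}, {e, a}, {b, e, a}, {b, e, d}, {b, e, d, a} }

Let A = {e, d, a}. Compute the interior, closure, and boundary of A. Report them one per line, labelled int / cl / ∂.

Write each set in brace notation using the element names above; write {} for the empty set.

int(A) = {e, a}
cl(A)  = {e, d, a}
∂A     = {d}

interior: largest open inside A is {e, a} (from {}, {e}, {e, a})
cl via duality: int({b}) = {b}, so X∖{b} = {e, d, a}
cl∖int = {d}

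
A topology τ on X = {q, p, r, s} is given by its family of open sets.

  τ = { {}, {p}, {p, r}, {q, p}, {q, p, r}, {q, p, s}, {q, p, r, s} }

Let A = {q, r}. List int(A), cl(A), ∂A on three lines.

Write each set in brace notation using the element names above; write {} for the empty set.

int(A) = {}
cl(A)  = {q, r, s}
∂A     = {q, r, s}

opens ⊆ A: {}; union → int = {}
complement {p, s}; its interior {p}; cl(A) = X∖{p} = {q, r, s}
boundary = {q, r, s} ∖ {} = {q, r, s}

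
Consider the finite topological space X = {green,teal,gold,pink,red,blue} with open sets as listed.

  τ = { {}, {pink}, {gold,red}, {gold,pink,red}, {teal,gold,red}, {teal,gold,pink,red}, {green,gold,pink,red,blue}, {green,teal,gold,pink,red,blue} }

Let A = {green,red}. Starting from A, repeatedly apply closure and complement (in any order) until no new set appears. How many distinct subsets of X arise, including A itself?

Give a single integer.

complement {teal,gold,pink,blue}; its interior {pink}; cl(A) = X∖{pink} = {green,teal,gold,red,blue}
With k = closure, c = complement:
  1. A     = {green,red}
  2. kA    = {green,teal,gold,red,blue}
  3. cA    = {teal,gold,pink,blue}
  4. ckA   = {pink}
  5. kcA   = {green,teal,gold,pink,red,blue}
  6. kckA  = {green,pink,blue}
  7. ckcA  = {}
  8. ckckA = {teal,gold,red}
k, c of each give nothing new

8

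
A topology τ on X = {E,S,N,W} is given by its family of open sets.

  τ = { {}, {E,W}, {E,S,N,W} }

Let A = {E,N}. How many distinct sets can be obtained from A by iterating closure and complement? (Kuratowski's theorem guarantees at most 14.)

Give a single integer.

4

cl via duality: int({S,W}) = {}, so X∖{} = {E,S,N,W}
Write k for closure, c for complement:
  1. A     = {E,N}
  2. kA    = {E,S,N,W}
  3. cA    = {S,W}
  4. ckA   = {}
applying k or c yields no new set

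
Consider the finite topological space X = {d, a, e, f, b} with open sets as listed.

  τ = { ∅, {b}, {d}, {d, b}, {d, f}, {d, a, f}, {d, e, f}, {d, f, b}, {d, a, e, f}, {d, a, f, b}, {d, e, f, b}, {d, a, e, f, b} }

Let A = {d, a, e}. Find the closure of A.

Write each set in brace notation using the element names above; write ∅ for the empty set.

{d, a, e, f}

closure: X∖int(X∖A) = X∖{b} = {d, a, e, f}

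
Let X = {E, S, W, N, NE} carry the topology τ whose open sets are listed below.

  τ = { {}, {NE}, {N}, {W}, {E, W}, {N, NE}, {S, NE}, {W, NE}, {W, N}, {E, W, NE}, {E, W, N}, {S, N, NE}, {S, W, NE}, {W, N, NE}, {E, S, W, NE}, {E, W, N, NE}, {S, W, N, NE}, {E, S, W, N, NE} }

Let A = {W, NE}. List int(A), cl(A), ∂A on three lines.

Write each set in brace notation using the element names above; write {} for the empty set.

U open, U⊆A: {}, {NE}, {W}, {W, NE}. int(A) = ⋃ = {W, NE}
X∖A={E, S, N}, int(X∖A)={N}, hence cl(A)={E, S, W, NE}
∂A: remove int from cl → {E, S}

int(A) = {W, NE}
cl(A)  = {E, S, W, NE}
∂A     = {E, S}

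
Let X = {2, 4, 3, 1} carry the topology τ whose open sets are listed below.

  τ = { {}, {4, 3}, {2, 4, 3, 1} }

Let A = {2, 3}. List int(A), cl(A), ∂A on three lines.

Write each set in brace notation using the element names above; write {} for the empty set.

int(A) = {}
cl(A)  = {2, 4, 3, 1}
∂A     = {2, 4, 3, 1}

opens ⊆ A: {}; union → int = {}
complement {4, 1}; its interior {}; cl(A) = X∖{} = {2, 4, 3, 1}
boundary = {2, 4, 3, 1} ∖ {} = {2, 4, 3, 1}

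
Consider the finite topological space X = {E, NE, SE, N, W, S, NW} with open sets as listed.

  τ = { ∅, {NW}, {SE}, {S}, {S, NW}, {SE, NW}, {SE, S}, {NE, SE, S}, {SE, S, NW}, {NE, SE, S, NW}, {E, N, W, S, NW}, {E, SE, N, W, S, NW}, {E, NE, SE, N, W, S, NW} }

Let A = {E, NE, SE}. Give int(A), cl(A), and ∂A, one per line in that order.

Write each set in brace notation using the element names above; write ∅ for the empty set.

open subsets of A: ∅, {SE}; so int(A) = {SE}
closure: X∖int(X∖A) = X∖{S, NW} = {E, NE, SE, N, W}
∂A = {E, NE, SE, N, W} minus {SE} = {E, NE, N, W}

int(A) = {SE}
cl(A)  = {E, NE, SE, N, W}
∂A     = {E, NE, N, W}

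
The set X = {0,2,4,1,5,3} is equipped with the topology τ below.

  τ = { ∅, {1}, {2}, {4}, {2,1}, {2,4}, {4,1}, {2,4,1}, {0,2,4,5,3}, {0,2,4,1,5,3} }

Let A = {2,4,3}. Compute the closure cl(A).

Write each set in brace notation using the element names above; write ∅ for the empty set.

{0,2,4,5,3}

X∖A={0,1,5}, int(X∖A)={1}, hence cl(A)={0,2,4,5,3}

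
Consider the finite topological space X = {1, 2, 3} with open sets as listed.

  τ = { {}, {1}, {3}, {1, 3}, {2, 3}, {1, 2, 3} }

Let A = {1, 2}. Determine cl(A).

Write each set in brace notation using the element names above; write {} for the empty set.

closure: X∖int(X∖A) = X∖{3} = {1, 2}

{1, 2}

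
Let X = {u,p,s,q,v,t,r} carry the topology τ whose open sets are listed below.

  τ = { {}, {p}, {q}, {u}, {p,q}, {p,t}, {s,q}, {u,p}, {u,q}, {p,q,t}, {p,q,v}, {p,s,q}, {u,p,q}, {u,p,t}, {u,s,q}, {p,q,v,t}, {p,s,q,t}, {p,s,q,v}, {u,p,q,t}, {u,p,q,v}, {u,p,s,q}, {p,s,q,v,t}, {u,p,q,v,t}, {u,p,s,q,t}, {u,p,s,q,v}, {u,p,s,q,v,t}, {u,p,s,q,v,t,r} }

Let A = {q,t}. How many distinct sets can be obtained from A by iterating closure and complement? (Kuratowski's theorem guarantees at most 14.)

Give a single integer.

10

complement {u,p,s,v,r}; its interior {u,p}; cl(A) = X∖{u,p} = {s,q,v,t,r}
With k = closure, c = complement:
  1. A     = {q,t}
  2. kA    = {s,q,v,t,r}
  3. cA    = {u,p,s,v,r}
  4. ckA   = {u,p}
  5. kcA   = {u,p,s,v,t,r}
  6. kckA  = {u,p,v,t,r}
  7. ckcA  = {q}
  8. ckckA = {s,q}
  9. kckcA = {s,q,v,r}
  10. ckckcA = {u,p,t}
k, c of each give nothing new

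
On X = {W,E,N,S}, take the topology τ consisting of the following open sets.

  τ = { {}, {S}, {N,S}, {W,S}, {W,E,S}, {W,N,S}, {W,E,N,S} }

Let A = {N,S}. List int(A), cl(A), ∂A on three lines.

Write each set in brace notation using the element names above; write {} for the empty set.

int(A) = {N,S}
cl(A)  = {W,E,N,S}
∂A     = {W,E}

opens ⊆ A: {}, {S}, {N,S}; union → int = {N,S}
complement {W,E}; its interior {}; cl(A) = X∖{} = {W,E,N,S}
boundary = {W,E,N,S} ∖ {N,S} = {W,E}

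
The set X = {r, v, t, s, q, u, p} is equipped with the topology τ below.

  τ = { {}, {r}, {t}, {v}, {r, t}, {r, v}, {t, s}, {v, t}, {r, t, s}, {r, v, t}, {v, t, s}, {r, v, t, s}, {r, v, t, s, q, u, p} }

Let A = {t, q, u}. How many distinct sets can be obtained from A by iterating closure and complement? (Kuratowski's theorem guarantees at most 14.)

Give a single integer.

8

closure: X∖int(X∖A) = X∖{r, v} = {t, s, q, u, p}
Let k=closure and c=complement:
  1. A     = {t, q, u}
  2. kA    = {t, s, q, u, p}
  3. cA    = {r, v, s, p}
  4. ckA   = {r, v}
  5. kcA   = {r, v, s, q, u, p}
  6. kckA  = {r, v, q, u, p}
  7. ckcA  = {t}
  8. ckckA = {t, s}
— saturated at 8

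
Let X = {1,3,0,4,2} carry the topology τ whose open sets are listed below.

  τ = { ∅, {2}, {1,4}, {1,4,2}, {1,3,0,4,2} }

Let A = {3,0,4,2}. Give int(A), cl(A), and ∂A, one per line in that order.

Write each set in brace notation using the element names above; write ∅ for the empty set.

open subsets of A: ∅, {2}; so int(A) = {2}
closure: X∖int(X∖A) = X∖∅ = {1,3,0,4,2}
∂A = {1,3,0,4,2} minus {2} = {1,3,0,4}

int(A) = {2}
cl(A)  = {1,3,0,4,2}
∂A     = {1,3,0,4}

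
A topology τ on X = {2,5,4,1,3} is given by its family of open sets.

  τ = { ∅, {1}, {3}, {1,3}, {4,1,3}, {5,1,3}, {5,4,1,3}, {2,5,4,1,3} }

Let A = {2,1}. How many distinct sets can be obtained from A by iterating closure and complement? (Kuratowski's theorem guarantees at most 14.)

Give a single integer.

complement {5,4,3}; its interior {3}; cl(A) = X∖{3} = {2,5,4,1}
With k = closure, c = complement:
  1. A     = {2,1}
  2. kA    = {2,5,4,1}
  3. cA    = {5,4,3}
  4. ckA   = {3}
  5. kcA   = {2,5,4,3}
  6. ckcA  = {1}
k, c of each give nothing new

6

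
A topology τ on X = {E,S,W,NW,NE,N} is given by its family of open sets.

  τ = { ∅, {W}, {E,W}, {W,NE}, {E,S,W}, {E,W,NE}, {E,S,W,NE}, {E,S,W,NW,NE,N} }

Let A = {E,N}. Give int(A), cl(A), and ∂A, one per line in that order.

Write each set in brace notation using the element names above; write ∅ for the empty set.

int(A) = ∅
cl(A)  = {E,S,NW,N}
∂A     = {E,S,NW,N}

opens ⊆ A: ∅; union → int = ∅
complement {S,W,NW,NE}; its interior {W,NE}; cl(A) = X∖{W,NE} = {E,S,NW,N}
boundary = {E,S,NW,N} ∖ ∅ = {E,S,NW,N}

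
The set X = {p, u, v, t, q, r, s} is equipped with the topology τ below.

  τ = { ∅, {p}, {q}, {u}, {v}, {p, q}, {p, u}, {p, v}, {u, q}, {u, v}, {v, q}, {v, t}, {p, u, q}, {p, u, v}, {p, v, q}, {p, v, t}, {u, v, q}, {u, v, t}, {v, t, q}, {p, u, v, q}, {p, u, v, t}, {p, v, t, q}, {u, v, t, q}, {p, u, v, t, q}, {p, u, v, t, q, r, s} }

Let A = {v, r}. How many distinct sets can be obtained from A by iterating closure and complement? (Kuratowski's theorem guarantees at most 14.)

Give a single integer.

closure: X∖int(X∖A) = X∖{p, u, q} = {v, t, r, s}
Let k=closure and c=complement:
  1. A     = {v, r}
  2. kA    = {v, t, r, s}
  3. cA    = {p, u, t, q, s}
  4. ckA   = {p, u, q}
  5. kcA   = {p, u, t, q, r, s}
  6. kckA  = {p, u, q, r, s}
  7. ckcA  = {v}
  8. ckckA = {v, t}
— saturated at 8

8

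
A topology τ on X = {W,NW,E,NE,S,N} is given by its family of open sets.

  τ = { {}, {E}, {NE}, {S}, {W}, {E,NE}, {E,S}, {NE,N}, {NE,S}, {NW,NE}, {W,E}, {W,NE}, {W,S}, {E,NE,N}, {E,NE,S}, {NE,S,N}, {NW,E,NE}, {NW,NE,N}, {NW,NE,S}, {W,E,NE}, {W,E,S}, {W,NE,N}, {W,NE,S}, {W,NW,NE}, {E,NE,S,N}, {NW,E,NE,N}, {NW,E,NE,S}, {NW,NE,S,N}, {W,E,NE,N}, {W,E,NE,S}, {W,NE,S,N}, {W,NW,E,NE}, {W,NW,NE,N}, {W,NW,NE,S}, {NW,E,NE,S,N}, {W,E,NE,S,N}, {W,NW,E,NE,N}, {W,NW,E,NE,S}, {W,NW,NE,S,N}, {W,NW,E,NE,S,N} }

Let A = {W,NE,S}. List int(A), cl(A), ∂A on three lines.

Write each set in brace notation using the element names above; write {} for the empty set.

U open, U⊆A: {}, {S}, {NE}, {W}, {NE,S}, {W,NE}, {W,S}, {W,NE,S}. int(A) = ⋃ = {W,NE,S}
X∖A={NW,E,N}, int(X∖A)={E}, hence cl(A)={W,NW,NE,S,N}
∂A: remove int from cl → {NW,N}

int(A) = {W,NE,S}
cl(A)  = {W,NW,NE,S,N}
∂A     = {NW,N}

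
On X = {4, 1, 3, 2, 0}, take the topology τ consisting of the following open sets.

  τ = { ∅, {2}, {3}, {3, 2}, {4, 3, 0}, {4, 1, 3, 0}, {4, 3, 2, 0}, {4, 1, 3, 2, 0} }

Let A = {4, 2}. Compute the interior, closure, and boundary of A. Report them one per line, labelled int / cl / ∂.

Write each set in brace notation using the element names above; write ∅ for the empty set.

U open, U⊆A: ∅, {2}. int(A) = ⋃ = {2}
X∖A={1, 3, 0}, int(X∖A)={3}, hence cl(A)={4, 1, 2, 0}
∂A: remove int from cl → {4, 1, 0}

int(A) = {2}
cl(A)  = {4, 1, 2, 0}
∂A     = {4, 1, 0}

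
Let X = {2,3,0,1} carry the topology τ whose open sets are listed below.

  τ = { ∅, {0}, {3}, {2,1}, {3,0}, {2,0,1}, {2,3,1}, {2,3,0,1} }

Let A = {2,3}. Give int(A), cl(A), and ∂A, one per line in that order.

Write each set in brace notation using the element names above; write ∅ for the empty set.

interior: largest open inside A is {3} (from ∅, {3})
cl via duality: int({0,1}) = {0}, so X∖{0} = {2,3,1}
cl∖int = {2,1}

int(A) = {3}
cl(A)  = {2,3,1}
∂A     = {2,1}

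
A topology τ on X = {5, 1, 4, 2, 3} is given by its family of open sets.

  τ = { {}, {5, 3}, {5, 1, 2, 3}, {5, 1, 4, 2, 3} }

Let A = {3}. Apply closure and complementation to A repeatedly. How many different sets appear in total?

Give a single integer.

complement {5, 1, 4, 2}; its interior {}; cl(A) = X∖{} = {5, 1, 4, 2, 3}
With k = closure, c = complement:
  1. A     = {3}
  2. kA    = {5, 1, 4, 2, 3}
  3. cA    = {5, 1, 4, 2}
  4. ckA   = {}
k, c of each give nothing new

4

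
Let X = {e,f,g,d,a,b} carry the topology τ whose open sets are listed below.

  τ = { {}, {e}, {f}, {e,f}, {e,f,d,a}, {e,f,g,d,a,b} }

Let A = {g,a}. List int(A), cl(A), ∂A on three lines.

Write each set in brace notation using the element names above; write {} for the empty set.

U open, U⊆A: {}. int(A) = ⋃ = {}
X∖A={e,f,d,b}, int(X∖A)={e,f}, hence cl(A)={g,d,a,b}
∂A: remove int from cl → {g,d,a,b}

int(A) = {}
cl(A)  = {g,d,a,b}
∂A     = {g,d,a,b}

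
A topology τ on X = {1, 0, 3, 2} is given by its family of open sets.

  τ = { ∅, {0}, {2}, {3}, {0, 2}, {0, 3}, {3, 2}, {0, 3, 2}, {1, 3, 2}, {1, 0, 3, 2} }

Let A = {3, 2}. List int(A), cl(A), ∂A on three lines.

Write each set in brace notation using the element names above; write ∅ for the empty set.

interior: largest open inside A is {3, 2} (from ∅, {2}, {3}, {3, 2})
cl via duality: int({1, 0}) = {0}, so X∖{0} = {1, 3, 2}
cl∖int = {1}

int(A) = {3, 2}
cl(A)  = {1, 3, 2}
∂A     = {1}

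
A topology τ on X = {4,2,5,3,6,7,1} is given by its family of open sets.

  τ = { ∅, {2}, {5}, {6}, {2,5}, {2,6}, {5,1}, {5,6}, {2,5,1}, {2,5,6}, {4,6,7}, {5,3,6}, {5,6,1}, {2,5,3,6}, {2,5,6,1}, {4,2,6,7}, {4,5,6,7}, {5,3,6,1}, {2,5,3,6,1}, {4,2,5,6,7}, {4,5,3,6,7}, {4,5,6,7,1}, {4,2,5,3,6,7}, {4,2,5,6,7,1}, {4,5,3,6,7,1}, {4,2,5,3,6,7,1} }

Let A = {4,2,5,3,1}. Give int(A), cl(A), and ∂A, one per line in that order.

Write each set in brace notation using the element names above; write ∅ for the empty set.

opens ⊆ A: ∅, {2}, {5}, {5,1}, {2,5}, {2,5,1}; union → int = {2,5,1}
complement {6,7}; its interior {6}; cl(A) = X∖{6} = {4,2,5,3,7,1}
boundary = {4,2,5,3,7,1} ∖ {2,5,1} = {4,3,7}

int(A) = {2,5,1}
cl(A)  = {4,2,5,3,7,1}
∂A     = {4,3,7}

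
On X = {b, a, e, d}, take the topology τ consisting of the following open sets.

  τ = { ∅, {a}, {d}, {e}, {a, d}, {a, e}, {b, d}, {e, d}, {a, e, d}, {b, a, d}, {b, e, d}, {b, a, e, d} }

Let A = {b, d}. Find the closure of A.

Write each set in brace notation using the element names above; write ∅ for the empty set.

cl via duality: int({a, e}) = {a, e}, so X∖{a, e} = {b, d}

{b, d}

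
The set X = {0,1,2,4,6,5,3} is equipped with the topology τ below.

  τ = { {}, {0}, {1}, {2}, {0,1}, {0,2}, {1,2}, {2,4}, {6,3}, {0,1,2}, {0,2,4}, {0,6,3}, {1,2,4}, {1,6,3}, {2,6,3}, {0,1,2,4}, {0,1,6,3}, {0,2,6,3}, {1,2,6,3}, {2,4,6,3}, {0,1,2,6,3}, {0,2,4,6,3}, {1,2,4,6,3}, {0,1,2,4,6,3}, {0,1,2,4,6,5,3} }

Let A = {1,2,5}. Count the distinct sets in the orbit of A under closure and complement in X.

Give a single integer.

closure: X∖int(X∖A) = X∖{0,6,3} = {1,2,4,5}
Let k=closure and c=complement:
  1. A     = {1,2,5}
  2. kA    = {1,2,4,5}
  3. cA    = {0,4,6,3}
  4. ckA   = {0,6,3}
  5. kcA   = {0,4,6,5,3}
  6. kckA  = {0,6,5,3}
  7. ckcA  = {1,2}
  8. ckckA = {1,2,4}
— saturated at 8

8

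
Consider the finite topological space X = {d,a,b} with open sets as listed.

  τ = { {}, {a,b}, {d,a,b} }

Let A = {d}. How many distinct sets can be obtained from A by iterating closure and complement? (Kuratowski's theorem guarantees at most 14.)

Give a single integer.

closure: X∖int(X∖A) = X∖{a,b} = {d}
Let k=closure and c=complement:
  1. A     = {d}
  2. cA    = {a,b}
  3. kcA   = {d,a,b}
  4. ckcA  = {}
— saturated at 4

4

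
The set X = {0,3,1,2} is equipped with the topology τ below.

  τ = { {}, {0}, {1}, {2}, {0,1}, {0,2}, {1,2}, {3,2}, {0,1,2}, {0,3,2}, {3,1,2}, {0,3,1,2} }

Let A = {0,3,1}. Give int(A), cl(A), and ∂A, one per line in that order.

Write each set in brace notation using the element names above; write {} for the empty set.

int(A) = {0,1}
cl(A)  = {0,3,1}
∂A     = {3}

open subsets of A: {}, {0}, {1}, {0,1}; so int(A) = {0,1}
closure: X∖int(X∖A) = X∖{2} = {0,3,1}
∂A = {0,3,1} minus {0,1} = {3}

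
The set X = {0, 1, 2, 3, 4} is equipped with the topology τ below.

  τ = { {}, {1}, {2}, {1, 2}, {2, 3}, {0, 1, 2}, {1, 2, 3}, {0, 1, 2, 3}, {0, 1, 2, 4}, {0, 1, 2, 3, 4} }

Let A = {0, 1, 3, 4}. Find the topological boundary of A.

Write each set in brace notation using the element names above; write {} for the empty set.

interior: largest open inside A is {1} (from {}, {1})
cl via duality: int({2}) = {2}, so X∖{2} = {0, 1, 3, 4}
cl∖int = {0, 3, 4}

{0, 3, 4}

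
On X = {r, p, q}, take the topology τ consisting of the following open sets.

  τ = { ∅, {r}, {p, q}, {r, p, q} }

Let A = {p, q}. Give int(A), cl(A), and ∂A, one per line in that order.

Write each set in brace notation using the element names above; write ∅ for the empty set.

open subsets of A: ∅, {p, q}; so int(A) = {p, q}
closure: X∖int(X∖A) = X∖{r} = {p, q}
∂A = {p, q} minus {p, q} = ∅

int(A) = {p, q}
cl(A)  = {p, q}
∂A     = ∅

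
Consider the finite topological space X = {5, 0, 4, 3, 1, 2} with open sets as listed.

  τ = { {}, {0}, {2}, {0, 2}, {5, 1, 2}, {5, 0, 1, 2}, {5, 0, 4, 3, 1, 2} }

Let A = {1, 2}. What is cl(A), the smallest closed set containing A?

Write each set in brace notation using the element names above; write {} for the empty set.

{5, 4, 3, 1, 2}

X∖A={5, 0, 4, 3}, int(X∖A)={0}, hence cl(A)={5, 4, 3, 1, 2}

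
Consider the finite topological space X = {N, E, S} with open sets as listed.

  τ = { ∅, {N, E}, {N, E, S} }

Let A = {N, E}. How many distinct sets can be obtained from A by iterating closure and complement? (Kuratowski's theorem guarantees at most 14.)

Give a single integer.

cl via duality: int({S}) = ∅, so X∖∅ = {N, E, S}
Write k for closure, c for complement:
  1. A     = {N, E}
  2. kA    = {N, E, S}
  3. cA    = {S}
  4. ckA   = ∅
applying k or c yields no new set

4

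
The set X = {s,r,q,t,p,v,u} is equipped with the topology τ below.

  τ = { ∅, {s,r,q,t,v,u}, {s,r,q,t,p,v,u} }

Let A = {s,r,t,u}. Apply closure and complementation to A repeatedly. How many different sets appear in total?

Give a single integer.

X∖A={q,p,v}, int(X∖A)=∅, hence cl(A)={s,r,q,t,p,v,u}
Orbit (k=closure, c=complement):
  1. A     = {s,r,t,u}
  2. kA    = {s,r,q,t,p,v,u}
  3. cA    = {q,p,v}
  4. ckA   = ∅
(closed under both — stop)

4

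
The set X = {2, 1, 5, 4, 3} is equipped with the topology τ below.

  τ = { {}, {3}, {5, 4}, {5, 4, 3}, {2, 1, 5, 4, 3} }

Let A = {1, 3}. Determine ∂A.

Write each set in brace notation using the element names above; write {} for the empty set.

{2, 1}

opens ⊆ A: {}, {3}; union → int = {3}
complement {2, 5, 4}; its interior {5, 4}; cl(A) = X∖{5, 4} = {2, 1, 3}
boundary = {2, 1, 3} ∖ {3} = {2, 1}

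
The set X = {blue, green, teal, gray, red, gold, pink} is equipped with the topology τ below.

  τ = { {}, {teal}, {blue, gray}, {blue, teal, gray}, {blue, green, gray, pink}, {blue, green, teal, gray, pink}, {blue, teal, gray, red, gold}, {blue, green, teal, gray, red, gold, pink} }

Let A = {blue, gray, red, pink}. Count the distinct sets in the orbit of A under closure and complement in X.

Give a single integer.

8

cl via duality: int({green, teal, gold}) = {teal}, so X∖{teal} = {blue, green, gray, red, gold, pink}
Write k for closure, c for complement:
  1. A     = {blue, gray, red, pink}
  2. kA    = {blue, green, gray, red, gold, pink}
  3. cA    = {green, teal, gold}
  4. ckA   = {teal}
  5. kcA   = {green, teal, red, gold, pink}
  6. kckA  = {teal, red, gold}
  7. ckcA  = {blue, gray}
  8. ckckA = {blue, green, gray, pink}
applying k or c yields no new set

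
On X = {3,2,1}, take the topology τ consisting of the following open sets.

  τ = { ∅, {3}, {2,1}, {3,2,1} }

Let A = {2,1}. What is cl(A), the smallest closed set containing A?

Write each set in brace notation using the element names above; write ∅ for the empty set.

closure: X∖int(X∖A) = X∖{3} = {2,1}

{2,1}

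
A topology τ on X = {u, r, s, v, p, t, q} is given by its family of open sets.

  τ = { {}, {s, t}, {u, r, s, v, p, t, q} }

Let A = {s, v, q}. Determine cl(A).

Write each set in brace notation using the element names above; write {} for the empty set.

closure: X∖int(X∖A) = X∖{} = {u, r, s, v, p, t, q}

{u, r, s, v, p, t, q}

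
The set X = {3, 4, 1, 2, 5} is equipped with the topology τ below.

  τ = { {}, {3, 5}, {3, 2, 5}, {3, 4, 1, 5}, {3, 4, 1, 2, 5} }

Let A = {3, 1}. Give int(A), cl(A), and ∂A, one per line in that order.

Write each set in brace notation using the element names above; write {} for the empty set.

open subsets of A: {}; so int(A) = {}
closure: X∖int(X∖A) = X∖{} = {3, 4, 1, 2, 5}
∂A = {3, 4, 1, 2, 5} minus {} = {3, 4, 1, 2, 5}

int(A) = {}
cl(A)  = {3, 4, 1, 2, 5}
∂A     = {3, 4, 1, 2, 5}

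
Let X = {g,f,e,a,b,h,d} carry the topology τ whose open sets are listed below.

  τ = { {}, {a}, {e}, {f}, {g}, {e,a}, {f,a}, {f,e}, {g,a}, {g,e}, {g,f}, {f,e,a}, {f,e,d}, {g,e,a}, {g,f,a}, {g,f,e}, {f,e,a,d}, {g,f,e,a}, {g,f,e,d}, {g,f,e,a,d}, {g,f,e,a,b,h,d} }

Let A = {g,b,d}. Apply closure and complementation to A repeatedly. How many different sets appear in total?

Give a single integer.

closure: X∖int(X∖A) = X∖{f,e,a} = {g,b,h,d}
Let k=closure and c=complement:
  1. A     = {g,b,d}
  2. kA    = {g,b,h,d}
  3. cA    = {f,e,a,h}
  4. ckA   = {f,e,a}
  5. kcA   = {f,e,a,b,h,d}
  6. ckcA  = {g}
  7. kckcA = {g,b,h}
  8. ckckcA = {f,e,a,d}
— saturated at 8

8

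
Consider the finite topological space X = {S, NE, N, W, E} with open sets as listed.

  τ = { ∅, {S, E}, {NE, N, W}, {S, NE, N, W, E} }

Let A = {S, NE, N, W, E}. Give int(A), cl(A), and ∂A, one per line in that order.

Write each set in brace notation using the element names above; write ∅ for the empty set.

int(A) = {S, NE, N, W, E}
cl(A)  = {S, NE, N, W, E}
∂A     = ∅

U open, U⊆A: ∅, {S, E}, {NE, N, W}, {S, NE, N, W, E}. int(A) = ⋃ = {S, NE, N, W, E}
X∖A=∅, int(X∖A)=∅, hence cl(A)={S, NE, N, W, E}
∂A: remove int from cl → ∅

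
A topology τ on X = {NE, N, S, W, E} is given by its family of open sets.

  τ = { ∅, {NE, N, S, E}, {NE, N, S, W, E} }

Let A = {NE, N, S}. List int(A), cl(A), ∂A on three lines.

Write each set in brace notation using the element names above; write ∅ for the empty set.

interior: largest open inside A is ∅ (from ∅)
cl via duality: int({W, E}) = ∅, so X∖∅ = {NE, N, S, W, E}
cl∖int = {NE, N, S, W, E}

int(A) = ∅
cl(A)  = {NE, N, S, W, E}
∂A     = {NE, N, S, W, E}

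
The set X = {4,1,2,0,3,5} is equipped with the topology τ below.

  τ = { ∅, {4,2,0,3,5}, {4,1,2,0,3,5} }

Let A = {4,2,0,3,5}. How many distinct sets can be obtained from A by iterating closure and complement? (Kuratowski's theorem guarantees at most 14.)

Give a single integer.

4

complement {1}; its interior ∅; cl(A) = X∖∅ = {4,1,2,0,3,5}
With k = closure, c = complement:
  1. A     = {4,2,0,3,5}
  2. kA    = {4,1,2,0,3,5}
  3. cA    = {1}
  4. ckA   = ∅
k, c of each give nothing new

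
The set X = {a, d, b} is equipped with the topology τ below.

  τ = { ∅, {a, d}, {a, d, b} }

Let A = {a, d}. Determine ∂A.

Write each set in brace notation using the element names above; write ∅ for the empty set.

{b}

interior: largest open inside A is {a, d} (from ∅, {a, d})
cl via duality: int({b}) = ∅, so X∖∅ = {a, d, b}
cl∖int = {b}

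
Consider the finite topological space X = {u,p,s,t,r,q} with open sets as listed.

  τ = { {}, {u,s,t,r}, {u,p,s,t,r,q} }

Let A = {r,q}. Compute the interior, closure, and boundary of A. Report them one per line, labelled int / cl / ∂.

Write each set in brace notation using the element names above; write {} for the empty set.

U open, U⊆A: {}. int(A) = ⋃ = {}
X∖A={u,p,s,t}, int(X∖A)={}, hence cl(A)={u,p,s,t,r,q}
∂A: remove int from cl → {u,p,s,t,r,q}

int(A) = {}
cl(A)  = {u,p,s,t,r,q}
∂A     = {u,p,s,t,r,q}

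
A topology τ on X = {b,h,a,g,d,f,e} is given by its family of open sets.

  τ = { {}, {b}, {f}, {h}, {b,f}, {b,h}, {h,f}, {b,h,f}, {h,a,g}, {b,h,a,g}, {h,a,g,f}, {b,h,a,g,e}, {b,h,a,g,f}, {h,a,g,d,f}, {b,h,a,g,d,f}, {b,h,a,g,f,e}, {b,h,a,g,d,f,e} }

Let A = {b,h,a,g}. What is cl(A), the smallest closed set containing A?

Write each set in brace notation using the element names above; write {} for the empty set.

{b,h,a,g,d,e}

X∖A={d,f,e}, int(X∖A)={f}, hence cl(A)={b,h,a,g,d,e}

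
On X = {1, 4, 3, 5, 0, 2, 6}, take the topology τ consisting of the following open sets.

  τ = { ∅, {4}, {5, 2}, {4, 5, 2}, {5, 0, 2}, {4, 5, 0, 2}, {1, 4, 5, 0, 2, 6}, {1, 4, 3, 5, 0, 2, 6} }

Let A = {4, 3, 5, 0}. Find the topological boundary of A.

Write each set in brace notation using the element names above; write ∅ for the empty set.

open subsets of A: ∅, {4}; so int(A) = {4}
closure: X∖int(X∖A) = X∖∅ = {1, 4, 3, 5, 0, 2, 6}
∂A = {1, 4, 3, 5, 0, 2, 6} minus {4} = {1, 3, 5, 0, 2, 6}

{1, 3, 5, 0, 2, 6}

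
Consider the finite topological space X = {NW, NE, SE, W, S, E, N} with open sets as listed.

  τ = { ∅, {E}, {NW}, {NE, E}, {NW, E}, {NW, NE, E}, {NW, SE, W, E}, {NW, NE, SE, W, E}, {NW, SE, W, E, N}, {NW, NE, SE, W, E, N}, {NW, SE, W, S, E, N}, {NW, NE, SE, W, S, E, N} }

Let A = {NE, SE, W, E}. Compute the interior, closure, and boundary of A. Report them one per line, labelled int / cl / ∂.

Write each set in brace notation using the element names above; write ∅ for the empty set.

interior: largest open inside A is {NE, E} (from ∅, {E}, {NE, E})
cl via duality: int({NW, S, N}) = {NW}, so X∖{NW} = {NE, SE, W, S, E, N}
cl∖int = {SE, W, S, N}

int(A) = {NE, E}
cl(A)  = {NE, SE, W, S, E, N}
∂A     = {SE, W, S, N}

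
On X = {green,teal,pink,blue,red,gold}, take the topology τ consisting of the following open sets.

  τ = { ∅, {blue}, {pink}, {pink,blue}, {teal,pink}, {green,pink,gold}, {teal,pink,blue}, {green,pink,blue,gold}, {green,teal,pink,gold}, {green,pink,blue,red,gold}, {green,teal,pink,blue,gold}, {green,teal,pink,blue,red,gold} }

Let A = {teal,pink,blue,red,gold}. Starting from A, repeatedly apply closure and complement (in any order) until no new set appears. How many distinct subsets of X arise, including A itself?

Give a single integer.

6

closure: X∖int(X∖A) = X∖∅ = {green,teal,pink,blue,red,gold}
Let k=closure and c=complement:
  1. A     = {teal,pink,blue,red,gold}
  2. kA    = {green,teal,pink,blue,red,gold}
  3. cA    = {green}
  4. ckA   = ∅
  5. kcA   = {green,red,gold}
  6. ckcA  = {teal,pink,blue}
— saturated at 6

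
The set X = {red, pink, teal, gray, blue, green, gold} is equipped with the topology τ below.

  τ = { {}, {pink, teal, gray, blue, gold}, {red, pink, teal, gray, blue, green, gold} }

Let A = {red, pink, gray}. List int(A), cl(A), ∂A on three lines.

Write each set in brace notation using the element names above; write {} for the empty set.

int(A) = {}
cl(A)  = {red, pink, teal, gray, blue, green, gold}
∂A     = {red, pink, teal, gray, blue, green, gold}

interior: largest open inside A is {} (from {})
cl via duality: int({teal, blue, green, gold}) = {}, so X∖{} = {red, pink, teal, gray, blue, green, gold}
cl∖int = {red, pink, teal, gray, blue, green, gold}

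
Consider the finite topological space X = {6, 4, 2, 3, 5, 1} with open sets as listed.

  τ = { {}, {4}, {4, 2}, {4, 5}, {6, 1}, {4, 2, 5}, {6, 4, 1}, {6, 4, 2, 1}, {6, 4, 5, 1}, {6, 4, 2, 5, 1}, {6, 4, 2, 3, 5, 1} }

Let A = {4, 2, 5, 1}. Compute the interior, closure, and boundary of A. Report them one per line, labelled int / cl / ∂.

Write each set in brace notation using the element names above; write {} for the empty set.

int(A) = {4, 2, 5}
cl(A)  = {6, 4, 2, 3, 5, 1}
∂A     = {6, 3, 1}

opens ⊆ A: {}, {4}, {4, 2}, {4, 5}, {4, 2, 5}; union → int = {4, 2, 5}
complement {6, 3}; its interior {}; cl(A) = X∖{} = {6, 4, 2, 3, 5, 1}
boundary = {6, 4, 2, 3, 5, 1} ∖ {4, 2, 5} = {6, 3, 1}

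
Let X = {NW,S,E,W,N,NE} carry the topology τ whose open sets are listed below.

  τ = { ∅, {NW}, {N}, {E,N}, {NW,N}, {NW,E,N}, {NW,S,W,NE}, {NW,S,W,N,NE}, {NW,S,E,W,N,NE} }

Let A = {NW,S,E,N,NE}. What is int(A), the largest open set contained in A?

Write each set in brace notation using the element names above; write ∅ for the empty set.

{NW,E,N}

open subsets of A: ∅, {N}, {NW}, {NW,N}, {E,N}, {NW,E,N}; so int(A) = {NW,E,N}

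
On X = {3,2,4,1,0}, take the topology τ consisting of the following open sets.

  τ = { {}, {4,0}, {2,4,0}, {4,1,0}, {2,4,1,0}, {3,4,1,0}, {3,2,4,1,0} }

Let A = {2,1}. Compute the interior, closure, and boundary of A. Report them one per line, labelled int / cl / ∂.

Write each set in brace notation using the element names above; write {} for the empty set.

int(A) = {}
cl(A)  = {3,2,1}
∂A     = {3,2,1}

opens ⊆ A: {}; union → int = {}
complement {3,4,0}; its interior {4,0}; cl(A) = X∖{4,0} = {3,2,1}
boundary = {3,2,1} ∖ {} = {3,2,1}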